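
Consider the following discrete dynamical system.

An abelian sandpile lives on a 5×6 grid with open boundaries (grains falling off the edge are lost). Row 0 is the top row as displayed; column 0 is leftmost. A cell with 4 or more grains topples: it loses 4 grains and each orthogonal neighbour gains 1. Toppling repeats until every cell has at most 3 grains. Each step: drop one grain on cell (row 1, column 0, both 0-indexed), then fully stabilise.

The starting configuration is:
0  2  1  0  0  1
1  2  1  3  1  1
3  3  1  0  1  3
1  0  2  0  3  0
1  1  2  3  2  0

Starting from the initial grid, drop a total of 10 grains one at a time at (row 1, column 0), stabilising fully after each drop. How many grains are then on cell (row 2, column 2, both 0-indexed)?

gen 0: 0  2  1  0  0  1
1  2  1  3  1  1
3  3  1  0  1  3
1  0  2  0  3  0
1  1  2  3  2  0
gen 1: 0  2  1  0  0  1
2  2  1  3  1  1
3  3  1  0  1  3
1  0  2  0  3  0
1  1  2  3  2  0
gen 2: 0  2  1  0  0  1
3  2  1  3  1  1
3  3  1  0  1  3
1  0  2  0  3  0
1  1  2  3  2  0
gen 3: 1  3  1  0  0  1
2  0  2  3  1  1
1  1  2  0  1  3
2  1  2  0  3  0
1  1  2  3  2  0
gen 4: 1  3  1  0  0  1
3  0  2  3  1  1
1  1  2  0  1  3
2  1  2  0  3  0
1  1  2  3  2  0
gen 5: 2  3  1  0  0  1
0  1  2  3  1  1
2  1  2  0  1  3
2  1  2  0  3  0
1  1  2  3  2  0
gen 6: 2  3  1  0  0  1
1  1  2  3  1  1
2  1  2  0  1  3
2  1  2  0  3  0
1  1  2  3  2  0
gen 7: 2  3  1  0  0  1
2  1  2  3  1  1
2  1  2  0  1  3
2  1  2  0  3  0
1  1  2  3  2  0
gen 8: 2  3  1  0  0  1
3  1  2  3  1  1
2  1  2  0  1  3
2  1  2  0  3  0
1  1  2  3  2  0
gen 9: 3  3  1  0  0  1
0  2  2  3  1  1
3  1  2  0  1  3
2  1  2  0  3  0
1  1  2  3  2  0
gen 10: 3  3  1  0  0  1
1  2  2  3  1  1
3  1  2  0  1  3
2  1  2  0  3  0
1  1  2  3  2  0

2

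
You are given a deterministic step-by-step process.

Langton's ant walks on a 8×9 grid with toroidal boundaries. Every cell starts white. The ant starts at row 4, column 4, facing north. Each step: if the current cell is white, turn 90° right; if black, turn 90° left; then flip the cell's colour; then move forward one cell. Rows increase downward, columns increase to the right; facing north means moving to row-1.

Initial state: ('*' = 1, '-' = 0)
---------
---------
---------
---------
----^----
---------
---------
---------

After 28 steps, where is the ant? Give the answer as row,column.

6,2

gen 0: ---------
---------
---------
---------
----^----
---------
---------
---------
gen 1: ---------
---------
---------
---------
----*>---
---------
---------
---------
gen 2: ---------
---------
---------
---------
----**---
-----v---
---------
---------
gen 3: ---------
---------
---------
---------
----**---
----<*---
---------
---------
gen 4: ---------
---------
---------
---------
----^*---
----**---
---------
---------
gen 5: ---------
---------
---------
---------
---<-*---
----**---
---------
---------
gen 6: ---------
---------
---------
---^-----
---*-*---
----**---
---------
---------
gen 7: ---------
---------
---------
---*>----
---*-*---
----**---
---------
---------
gen 8: ---------
---------
---------
---**----
---*v*---
----**---
---------
---------
gen 9: ---------
---------
---------
---**----
---<**---
----**---
---------
---------
gen 10: ---------
---------
---------
---**----
----**---
---v**---
---------
---------
gen 11: ---------
---------
---------
---**----
----**---
--<***---
---------
---------
gen 12: ---------
---------
---------
---**----
--^-**---
--****---
---------
---------
gen 13: ---------
---------
---------
---**----
--*>**---
--****---
---------
---------
gen 14: ---------
---------
---------
---**----
--****---
--*v**---
---------
---------
gen 15: ---------
---------
---------
---**----
--****---
--*->*---
---------
---------
gen 16: ---------
---------
---------
---**----
--**^*---
--*--*---
---------
---------
gen 17: ---------
---------
---------
---**----
--*<-*---
--*--*---
---------
---------
gen 18: ---------
---------
---------
---**----
--*--*---
--*v-*---
---------
---------
gen 19: ---------
---------
---------
---**----
--*--*---
--<*-*---
---------
---------
gen 20: ---------
---------
---------
---**----
--*--*---
---*-*---
--v------
---------
gen 21: ---------
---------
---------
---**----
--*--*---
---*-*---
-<*------
---------
gen 22: ---------
---------
---------
---**----
--*--*---
-^-*-*---
-**------
---------
gen 23: ---------
---------
---------
---**----
--*--*---
-*>*-*---
-**------
---------
gen 24: ---------
---------
---------
---**----
--*--*---
-***-*---
-*v------
---------
gen 25: ---------
---------
---------
---**----
--*--*---
-***-*---
-*->-----
---------
gen 26: ---------
---------
---------
---**----
--*--*---
-***-*---
-*-*-----
---v-----
gen 27: ---------
---------
---------
---**----
--*--*---
-***-*---
-*-*-----
--<*-----
gen 28: ---------
---------
---------
---**----
--*--*---
-***-*---
-*^*-----
--**-----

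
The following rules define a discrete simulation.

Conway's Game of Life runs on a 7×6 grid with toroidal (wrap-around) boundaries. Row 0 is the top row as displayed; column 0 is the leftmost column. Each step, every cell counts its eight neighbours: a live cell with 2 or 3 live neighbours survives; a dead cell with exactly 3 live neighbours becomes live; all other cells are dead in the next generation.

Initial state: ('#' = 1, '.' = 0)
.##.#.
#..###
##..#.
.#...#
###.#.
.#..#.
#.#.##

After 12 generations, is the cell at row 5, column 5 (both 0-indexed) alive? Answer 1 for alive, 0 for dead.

0) .##.#.
#..###
##..#.
.#...#
###.#.
.#..#.
#.#.##
1) ..#...
......
.###..
...##.
..###.
....#.
#.#.#.
2) .#.#..
.#.#..
..###.
.#....
..#..#
.##.#.
.#...#
3) .#..#.
.#....
.#.##.
.#..#.
#.##..
.#####
.#.##.
4) ##.##.
##.##.
##.##.
##..##
#.....
.....#
.#....
5) ...##.
......
......
..###.
.#..#.
#.....
.##.##
6) ..####
......
...#..
..###.
.##.##
#.###.
###.##
7) ..#...
..#...
..###.
.#...#
#.....
......
......
8) ......
.##...
.####.
######
#.....
......
......
9) ......
.#....
......
......
#.###.
......
......
10) ......
......
......
...#..
...#..
...#..
......
11) ......
......
......
......
..###.
......
......
12) ......
......
......
...#..
...#..
...#..
......

0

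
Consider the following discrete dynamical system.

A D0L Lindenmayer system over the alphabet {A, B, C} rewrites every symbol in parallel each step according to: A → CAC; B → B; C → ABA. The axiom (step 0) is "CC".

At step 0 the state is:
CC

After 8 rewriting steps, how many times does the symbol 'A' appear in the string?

gen 0: CC
gen 1: ABAABA
gen 2: CACBCACCACBCAC
gen 3: ABACACABABABACACABAABACACABABABACACABA
gen 4: CACBCACABACACABACACBCACBCACBCACABACACABACACBCACCACBCACABACACABACACBCACBCACBCACABACACABACACBCAC
gen 5: ABACACABABABACACABACACBCACABACACABACACBCACABACACABABABACAC…CACABABABACACABACACBCACABACACABACACBCACABACACABABABACACABA  (len 246)
gen 6: CACBCACABACACABACACBCACBCACBCACABACACABACACBCACABACACABABA…ABABACACABACACBCACABACACABACACBCACBCACBCACABACACABACACBCAC  (len 622)
gen 7: ABACACABABABACACABACACBCACABACACABACACBCACABACACABABABACAC…CACABABABACACABACACBCACABACACABACACBCACABACACABABABACACABA  (len 1606)
gen 8: CACBCACABACACABACACBCACBCACBCACABACACABACACBCACABACACABABA…ABABACACABACACBCACABACACABACACBCACBCACBCACABACACABACACBCAC  (len 4094)

1764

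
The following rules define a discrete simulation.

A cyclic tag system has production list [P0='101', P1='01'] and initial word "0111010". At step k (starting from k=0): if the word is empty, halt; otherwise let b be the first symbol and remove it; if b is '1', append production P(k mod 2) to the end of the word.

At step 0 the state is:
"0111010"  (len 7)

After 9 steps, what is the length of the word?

10

step 0: "0111010"  (len 7)
step 1: "111010"  (len 6)
step 2: "1101001"  (len 7)
step 3: "101001101"  (len 9)
step 4: "0100110101"  (len 10)
step 5: "100110101"  (len 9)
step 6: "0011010101"  (len 10)
step 7: "011010101"  (len 9)
step 8: "11010101"  (len 8)
step 9: "1010101101"  (len 10)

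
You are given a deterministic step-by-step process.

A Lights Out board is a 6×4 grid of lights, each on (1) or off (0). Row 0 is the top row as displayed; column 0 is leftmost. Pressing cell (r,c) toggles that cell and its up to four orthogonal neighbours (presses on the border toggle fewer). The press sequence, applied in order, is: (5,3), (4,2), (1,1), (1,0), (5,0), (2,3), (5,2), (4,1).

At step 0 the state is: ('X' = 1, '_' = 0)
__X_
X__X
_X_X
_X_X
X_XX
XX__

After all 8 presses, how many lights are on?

11

step 0: __X_
X__X
_X_X
_X_X
X_XX
XX__
step 1: __X_
X__X
_X_X
_X_X
X_X_
XXXX
step 2: __X_
X__X
_X_X
_XXX
XX_X
XX_X
step 3: _XX_
_XXX
___X
_XXX
XX_X
XX_X
step 4: XXX_
X_XX
X__X
_XXX
XX_X
XX_X
step 5: XXX_
X_XX
X__X
_XXX
_X_X
___X
step 6: XXX_
X_X_
X_X_
_XX_
_X_X
___X
step 7: XXX_
X_X_
X_X_
_XX_
_XXX
_XX_
step 8: XXX_
X_X_
X_X_
__X_
X__X
__X_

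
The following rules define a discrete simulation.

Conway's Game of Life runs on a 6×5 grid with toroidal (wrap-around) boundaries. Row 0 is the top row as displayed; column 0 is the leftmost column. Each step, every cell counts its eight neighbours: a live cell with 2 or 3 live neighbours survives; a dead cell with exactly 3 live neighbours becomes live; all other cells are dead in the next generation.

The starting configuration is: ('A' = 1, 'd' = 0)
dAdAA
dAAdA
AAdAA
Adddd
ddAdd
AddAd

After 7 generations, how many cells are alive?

12

t=0: dAdAA
dAAdA
AAdAA
Adddd
ddAdd
AddAd
t=1: dAddd
ddddd
dddAd
AdAAd
dAddA
AAdAd
t=2: AAAdd
ddddd
ddAAA
AAAAd
ddddd
dAddA
t=3: AAAdd
AdddA
AdddA
AAddd
dddAA
dAAdd
t=4: ddAAA
dddAd
ddddd
dAdAd
dddAA
ddddA
t=5: ddAdA
ddAAA
ddAdd
ddAAA
AdAAA
AdAdd
t=6: AdAdA
dAAdA
dAddd
Adddd
Adddd
AdAdd
t=7: ddAdA
ddAdA
dAAdd
AAddd
AdddA
AddAd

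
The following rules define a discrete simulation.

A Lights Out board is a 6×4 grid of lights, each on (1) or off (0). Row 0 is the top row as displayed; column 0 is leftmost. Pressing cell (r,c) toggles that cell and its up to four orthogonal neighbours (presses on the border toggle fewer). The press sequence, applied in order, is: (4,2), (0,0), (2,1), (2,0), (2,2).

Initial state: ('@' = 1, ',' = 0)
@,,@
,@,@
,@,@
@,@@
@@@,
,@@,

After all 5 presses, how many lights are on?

10

k=0  @,,@
,@,@
,@,@
@,@@
@@@,
,@@,
k=1  @,,@
,@,@
,@,@
@,,@
@,,@
,@,,
k=2  ,@,@
@@,@
,@,@
@,,@
@,,@
,@,,
k=3  ,@,@
@,,@
@,@@
@@,@
@,,@
,@,,
k=4  ,@,@
,,,@
,@@@
,@,@
@,,@
,@,,
k=5  ,@,@
,,@@
,,,,
,@@@
@,,@
,@,,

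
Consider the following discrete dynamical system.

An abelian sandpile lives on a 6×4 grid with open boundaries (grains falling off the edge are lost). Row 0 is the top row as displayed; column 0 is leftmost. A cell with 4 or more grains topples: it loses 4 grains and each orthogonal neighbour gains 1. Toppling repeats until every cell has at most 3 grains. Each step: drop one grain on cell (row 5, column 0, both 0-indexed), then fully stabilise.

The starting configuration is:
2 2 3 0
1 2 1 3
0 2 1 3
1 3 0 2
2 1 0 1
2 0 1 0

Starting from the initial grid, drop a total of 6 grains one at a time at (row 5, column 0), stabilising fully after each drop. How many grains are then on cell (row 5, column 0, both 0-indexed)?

1

t=0: 2 2 3 0
1 2 1 3
0 2 1 3
1 3 0 2
2 1 0 1
2 0 1 0
t=1: 2 2 3 0
1 2 1 3
0 2 1 3
1 3 0 2
2 1 0 1
3 0 1 0
t=2: 2 2 3 0
1 2 1 3
0 2 1 3
1 3 0 2
3 1 0 1
0 1 1 0
t=3: 2 2 3 0
1 2 1 3
0 2 1 3
1 3 0 2
3 1 0 1
1 1 1 0
t=4: 2 2 3 0
1 2 1 3
0 2 1 3
1 3 0 2
3 1 0 1
2 1 1 0
t=5: 2 2 3 0
1 2 1 3
0 2 1 3
1 3 0 2
3 1 0 1
3 1 1 0
t=6: 2 2 3 0
1 2 1 3
0 2 1 3
2 3 0 2
0 2 0 1
1 2 1 0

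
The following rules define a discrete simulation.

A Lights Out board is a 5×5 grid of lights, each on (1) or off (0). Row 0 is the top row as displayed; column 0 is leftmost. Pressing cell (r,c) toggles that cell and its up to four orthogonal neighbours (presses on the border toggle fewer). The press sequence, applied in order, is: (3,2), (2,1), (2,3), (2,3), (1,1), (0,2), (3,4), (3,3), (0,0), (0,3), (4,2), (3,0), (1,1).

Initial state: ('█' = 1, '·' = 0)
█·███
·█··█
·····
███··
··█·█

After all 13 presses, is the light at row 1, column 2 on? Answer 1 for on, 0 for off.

t=0: █·███
·█··█
·····
███··
··█·█
t=1: █·███
·█··█
··█··
█··█·
····█
t=2: █·███
····█
██···
██·█·
····█
t=3: █·███
···██
█████
██···
····█
t=4: █·███
····█
██···
██·█·
····█
t=5: █████
███·█
█····
██·█·
····█
t=6: █···█
██··█
█····
██·█·
····█
t=7: █···█
██··█
█···█
██··█
·····
t=8: █···█
██··█
█··██
████·
···█·
t=9: ·█··█
·█··█
█··██
████·
···█·
t=10: ·███·
·█·██
█··██
████·
···█·
t=11: ·███·
·█·██
█··██
██·█·
·██··
t=12: ·███·
·█·██
···██
···█·
███··
t=13: ··██·
█·███
·█·██
···█·
███··

1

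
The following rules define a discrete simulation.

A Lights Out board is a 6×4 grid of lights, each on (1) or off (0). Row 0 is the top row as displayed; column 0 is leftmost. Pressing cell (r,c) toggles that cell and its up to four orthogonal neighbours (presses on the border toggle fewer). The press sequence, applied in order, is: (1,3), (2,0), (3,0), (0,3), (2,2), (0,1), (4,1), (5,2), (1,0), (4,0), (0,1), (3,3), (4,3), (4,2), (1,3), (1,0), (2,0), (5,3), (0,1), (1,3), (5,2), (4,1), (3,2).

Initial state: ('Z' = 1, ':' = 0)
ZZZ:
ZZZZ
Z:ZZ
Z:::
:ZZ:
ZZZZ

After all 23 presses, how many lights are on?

[0] ZZZ:
ZZZZ
Z:ZZ
Z:::
:ZZ:
ZZZZ
[1] ZZZZ
ZZ::
Z:Z:
Z:::
:ZZ:
ZZZZ
[2] ZZZZ
:Z::
:ZZ:
::::
:ZZ:
ZZZZ
[3] ZZZZ
:Z::
ZZZ:
ZZ::
ZZZ:
ZZZZ
[4] ZZ::
:Z:Z
ZZZ:
ZZ::
ZZZ:
ZZZZ
[5] ZZ::
:ZZZ
Z::Z
ZZZ:
ZZZ:
ZZZZ
[6] ::Z:
::ZZ
Z::Z
ZZZ:
ZZZ:
ZZZZ
[7] ::Z:
::ZZ
Z::Z
Z:Z:
::::
Z:ZZ
[8] ::Z:
::ZZ
Z::Z
Z:Z:
::Z:
ZZ::
[9] Z:Z:
ZZZZ
:::Z
Z:Z:
::Z:
ZZ::
[10] Z:Z:
ZZZZ
:::Z
::Z:
ZZZ:
:Z::
[11] :Z::
Z:ZZ
:::Z
::Z:
ZZZ:
:Z::
[12] :Z::
Z:ZZ
::::
:::Z
ZZZZ
:Z::
[13] :Z::
Z:ZZ
::::
::::
ZZ::
:Z:Z
[14] :Z::
Z:ZZ
::::
::Z:
Z:ZZ
:ZZZ
[15] :Z:Z
Z:::
:::Z
::Z:
Z:ZZ
:ZZZ
[16] ZZ:Z
:Z::
Z::Z
::Z:
Z:ZZ
:ZZZ
[17] ZZ:Z
ZZ::
:Z:Z
Z:Z:
Z:ZZ
:ZZZ
[18] ZZ:Z
ZZ::
:Z:Z
Z:Z:
Z:Z:
:Z::
[19] ::ZZ
Z:::
:Z:Z
Z:Z:
Z:Z:
:Z::
[20] ::Z:
Z:ZZ
:Z::
Z:Z:
Z:Z:
:Z::
[21] ::Z:
Z:ZZ
:Z::
Z:Z:
Z:::
::ZZ
[22] ::Z:
Z:ZZ
:Z::
ZZZ:
:ZZ:
:ZZZ
[23] ::Z:
Z:ZZ
:ZZ:
Z::Z
:Z::
:ZZZ

12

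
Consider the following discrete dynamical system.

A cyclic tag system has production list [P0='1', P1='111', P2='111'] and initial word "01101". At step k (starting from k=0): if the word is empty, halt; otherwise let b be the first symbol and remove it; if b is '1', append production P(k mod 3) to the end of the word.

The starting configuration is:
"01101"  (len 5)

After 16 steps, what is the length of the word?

step 0: "01101"  (len 5)
step 1: "1101"  (len 4)
step 2: "101111"  (len 6)
step 3: "01111111"  (len 8)
step 4: "1111111"  (len 7)
step 5: "111111111"  (len 9)
step 6: "11111111111"  (len 11)
step 7: "11111111111"  (len 11)
step 8: "1111111111111"  (len 13)
step 9: "111111111111111"  (len 15)
step 10: "111111111111111"  (len 15)
step 11: "11111111111111111"  (len 17)
step 12: "1111111111111111111"  (len 19)
step 13: "1111111111111111111"  (len 19)
step 14: "111111111111111111111"  (len 21)
step 15: "11111111111111111111111"  (len 23)
step 16: "11111111111111111111111"  (len 23)

23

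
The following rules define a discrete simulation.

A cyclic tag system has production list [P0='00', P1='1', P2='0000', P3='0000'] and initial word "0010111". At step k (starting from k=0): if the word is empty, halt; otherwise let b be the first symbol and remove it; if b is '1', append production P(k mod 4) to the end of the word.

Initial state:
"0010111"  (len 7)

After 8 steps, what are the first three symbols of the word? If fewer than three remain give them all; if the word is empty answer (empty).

000

step 0: "0010111"  (len 7)
step 1: "010111"  (len 6)
step 2: "10111"  (len 5)
step 3: "01110000"  (len 8)
step 4: "1110000"  (len 7)
step 5: "11000000"  (len 8)
step 6: "10000001"  (len 8)
step 7: "00000010000"  (len 11)
step 8: "0000010000"  (len 10)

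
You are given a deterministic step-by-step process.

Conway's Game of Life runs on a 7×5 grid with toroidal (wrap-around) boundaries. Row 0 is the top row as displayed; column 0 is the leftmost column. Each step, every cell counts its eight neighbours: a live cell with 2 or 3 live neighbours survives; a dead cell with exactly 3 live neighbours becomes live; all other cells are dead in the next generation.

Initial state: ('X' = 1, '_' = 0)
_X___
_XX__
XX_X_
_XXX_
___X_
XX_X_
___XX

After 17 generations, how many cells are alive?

6

k=0  _X___
_XX__
XX_X_
_XXX_
___X_
XX_X_
___XX
k=1  XX_X_
_____
X__XX
XX_X_
X__X_
X__X_
_X_XX
k=2  XX_X_
_XXX_
XXXX_
_X_X_
X__X_
XX_X_
_X_X_
k=3  X__X_
_____
X____
___X_
X__X_
XX_X_
___X_
k=4  ____X
____X
_____
_____
XX_X_
XX_X_
XX_X_
k=5  ___XX
_____
_____
_____
XX___
___X_
_X_X_
k=6  __XXX
_____
_____
_____
_____
XX__X
___X_
k=7  __XXX
___X_
_____
_____
X____
X___X
_X___
k=8  __XXX
__XXX
_____
_____
X___X
XX__X
_XX__
k=9  X___X
__X_X
___X_
_____
_X__X
__XXX
_____
k=10  X__XX
X___X
___X_
_____
X_X_X
X_XXX
X____
k=11  _X_X_
X____
____X
___XX
X_X__
__X__
__X__
k=12  _XX__
X___X
X__XX
X__XX
_XX_X
__XX_
_XXX_
k=13  ____X
__X__
_X___
_____
_X___
X___X
_____
k=14  _____
_____
_____
_____
X____
X____
X___X
k=15  _____
_____
_____
_____
_____
XX___
X___X
k=16  _____
_____
_____
_____
_____
XX__X
XX__X
k=17  X____
_____
_____
_____
X____
_X__X
_X__X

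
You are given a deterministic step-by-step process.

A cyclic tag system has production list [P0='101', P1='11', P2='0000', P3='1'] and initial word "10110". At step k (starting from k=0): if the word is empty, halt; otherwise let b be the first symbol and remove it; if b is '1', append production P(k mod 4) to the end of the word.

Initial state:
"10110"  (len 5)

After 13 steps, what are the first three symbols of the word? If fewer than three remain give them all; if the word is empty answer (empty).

111

0) "10110"  (len 5)
1) "0110101"  (len 7)
2) "110101"  (len 6)
3) "101010000"  (len 9)
4) "010100001"  (len 9)
5) "10100001"  (len 8)
6) "010000111"  (len 9)
7) "10000111"  (len 8)
8) "00001111"  (len 8)
9) "0001111"  (len 7)
10) "001111"  (len 6)
11) "01111"  (len 5)
12) "1111"  (len 4)
13) "111101"  (len 6)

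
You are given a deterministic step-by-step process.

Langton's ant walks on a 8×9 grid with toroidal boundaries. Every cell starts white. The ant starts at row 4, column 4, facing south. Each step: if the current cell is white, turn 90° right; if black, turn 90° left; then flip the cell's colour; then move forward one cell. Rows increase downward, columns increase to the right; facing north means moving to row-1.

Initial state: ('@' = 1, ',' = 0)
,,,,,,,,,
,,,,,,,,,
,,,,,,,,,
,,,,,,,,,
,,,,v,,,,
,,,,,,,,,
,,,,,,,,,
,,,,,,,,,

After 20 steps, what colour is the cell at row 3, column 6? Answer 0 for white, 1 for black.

t=0: ,,,,,,,,,
,,,,,,,,,
,,,,,,,,,
,,,,,,,,,
,,,,v,,,,
,,,,,,,,,
,,,,,,,,,
,,,,,,,,,
t=1: ,,,,,,,,,
,,,,,,,,,
,,,,,,,,,
,,,,,,,,,
,,,<@,,,,
,,,,,,,,,
,,,,,,,,,
,,,,,,,,,
t=2: ,,,,,,,,,
,,,,,,,,,
,,,,,,,,,
,,,^,,,,,
,,,@@,,,,
,,,,,,,,,
,,,,,,,,,
,,,,,,,,,
t=3: ,,,,,,,,,
,,,,,,,,,
,,,,,,,,,
,,,@>,,,,
,,,@@,,,,
,,,,,,,,,
,,,,,,,,,
,,,,,,,,,
t=4: ,,,,,,,,,
,,,,,,,,,
,,,,,,,,,
,,,@@,,,,
,,,@v,,,,
,,,,,,,,,
,,,,,,,,,
,,,,,,,,,
t=5: ,,,,,,,,,
,,,,,,,,,
,,,,,,,,,
,,,@@,,,,
,,,@,>,,,
,,,,,,,,,
,,,,,,,,,
,,,,,,,,,
t=6: ,,,,,,,,,
,,,,,,,,,
,,,,,,,,,
,,,@@,,,,
,,,@,@,,,
,,,,,v,,,
,,,,,,,,,
,,,,,,,,,
t=7: ,,,,,,,,,
,,,,,,,,,
,,,,,,,,,
,,,@@,,,,
,,,@,@,,,
,,,,<@,,,
,,,,,,,,,
,,,,,,,,,
t=8: ,,,,,,,,,
,,,,,,,,,
,,,,,,,,,
,,,@@,,,,
,,,@^@,,,
,,,,@@,,,
,,,,,,,,,
,,,,,,,,,
t=9: ,,,,,,,,,
,,,,,,,,,
,,,,,,,,,
,,,@@,,,,
,,,@@>,,,
,,,,@@,,,
,,,,,,,,,
,,,,,,,,,
t=10: ,,,,,,,,,
,,,,,,,,,
,,,,,,,,,
,,,@@^,,,
,,,@@,,,,
,,,,@@,,,
,,,,,,,,,
,,,,,,,,,
t=11: ,,,,,,,,,
,,,,,,,,,
,,,,,,,,,
,,,@@@>,,
,,,@@,,,,
,,,,@@,,,
,,,,,,,,,
,,,,,,,,,
t=12: ,,,,,,,,,
,,,,,,,,,
,,,,,,,,,
,,,@@@@,,
,,,@@,v,,
,,,,@@,,,
,,,,,,,,,
,,,,,,,,,
t=13: ,,,,,,,,,
,,,,,,,,,
,,,,,,,,,
,,,@@@@,,
,,,@@<@,,
,,,,@@,,,
,,,,,,,,,
,,,,,,,,,
t=14: ,,,,,,,,,
,,,,,,,,,
,,,,,,,,,
,,,@@^@,,
,,,@@@@,,
,,,,@@,,,
,,,,,,,,,
,,,,,,,,,
t=15: ,,,,,,,,,
,,,,,,,,,
,,,,,,,,,
,,,@<,@,,
,,,@@@@,,
,,,,@@,,,
,,,,,,,,,
,,,,,,,,,
t=16: ,,,,,,,,,
,,,,,,,,,
,,,,,,,,,
,,,@,,@,,
,,,@v@@,,
,,,,@@,,,
,,,,,,,,,
,,,,,,,,,
t=17: ,,,,,,,,,
,,,,,,,,,
,,,,,,,,,
,,,@,,@,,
,,,@,>@,,
,,,,@@,,,
,,,,,,,,,
,,,,,,,,,
t=18: ,,,,,,,,,
,,,,,,,,,
,,,,,,,,,
,,,@,^@,,
,,,@,,@,,
,,,,@@,,,
,,,,,,,,,
,,,,,,,,,
t=19: ,,,,,,,,,
,,,,,,,,,
,,,,,,,,,
,,,@,@>,,
,,,@,,@,,
,,,,@@,,,
,,,,,,,,,
,,,,,,,,,
t=20: ,,,,,,,,,
,,,,,,,,,
,,,,,,^,,
,,,@,@,,,
,,,@,,@,,
,,,,@@,,,
,,,,,,,,,
,,,,,,,,,

0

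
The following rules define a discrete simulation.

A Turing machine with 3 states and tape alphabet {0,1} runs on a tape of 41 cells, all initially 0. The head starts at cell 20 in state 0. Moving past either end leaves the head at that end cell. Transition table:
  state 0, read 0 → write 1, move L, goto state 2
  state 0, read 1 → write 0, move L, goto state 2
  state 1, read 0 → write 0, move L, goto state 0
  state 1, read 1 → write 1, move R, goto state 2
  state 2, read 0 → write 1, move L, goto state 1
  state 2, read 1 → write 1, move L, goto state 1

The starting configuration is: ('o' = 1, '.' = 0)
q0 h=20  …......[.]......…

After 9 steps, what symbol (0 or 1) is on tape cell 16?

1

[0] q0 h=20  …......[.]......…
[1] q2 h=19  …......[.]o.....…
[2] q1 h=18  …......[.]oo....…
[3] q0 h=17  …......[.].oo...…
[4] q2 h=16  …......[.]o.oo..…
[5] q1 h=15  …......[.]oo.oo.…
[6] q0 h=14  …......[.].oo.oo…
[7] q2 h=13  …......[.]o.oo.o…
[8] q1 h=12  …......[.]oo.oo.…
[9] q0 h=11  …......[.].oo.oo…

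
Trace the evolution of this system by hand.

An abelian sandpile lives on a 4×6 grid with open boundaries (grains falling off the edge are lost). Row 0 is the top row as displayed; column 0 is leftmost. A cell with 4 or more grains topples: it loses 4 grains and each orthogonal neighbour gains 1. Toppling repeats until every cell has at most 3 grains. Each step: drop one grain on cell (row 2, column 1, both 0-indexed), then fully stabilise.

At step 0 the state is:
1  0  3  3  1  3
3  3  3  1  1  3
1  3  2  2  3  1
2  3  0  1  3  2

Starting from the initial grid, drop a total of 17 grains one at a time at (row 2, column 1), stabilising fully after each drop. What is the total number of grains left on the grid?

48

step 0: 1  0  3  3  1  3
3  3  3  1  1  3
1  3  2  2  3  1
2  3  0  1  3  2
step 1: 2  2  1  0  2  3
0  2  2  3  1  3
3  3  0  3  3  1
3  0  2  1  3  2
step 2: 2  2  1  0  2  3
1  3  2  3  1  3
1  1  1  3  3  1
0  2  2  1  3  2
step 3: 2  2  1  0  2  3
1  3  2  3  1  3
1  2  1  3  3  1
0  2  2  1  3  2
step 4: 2  2  1  0  2  3
1  3  2  3  1  3
1  3  1  3  3  1
0  2  2  1  3  2
step 5: 2  3  1  0  2  3
2  0  3  3  1  3
2  1  2  3  3  1
0  3  2  1  3  2
step 6: 2  3  1  0  2  3
2  0  3  3  1  3
2  2  2  3  3  1
0  3  2  1  3  2
step 7: 2  3  1  0  2  3
2  0  3  3  1  3
2  3  2  3  3  1
0  3  2  1  3  2
step 8: 2  3  1  0  2  3
2  1  3  3  1  3
3  1  3  3  3  1
1  0  3  1  3  2
step 9: 2  3  1  0  2  3
2  1  3  3  1  3
3  2  3  3  3  1
1  0  3  1  3  2
step 10: 2  3  1  0  2  3
2  1  3  3  1  3
3  3  3  3  3  1
1  0  3  1  3  2
step 11: 2  3  2  1  2  3
3  3  1  1  3  3
0  2  3  3  1  2
2  2  1  0  1  3
step 12: 2  3  2  1  2  3
3  3  1  1  3  3
0  3  3  3  1  2
2  2  1  0  1  3
step 13: 0  1  3  1  2  3
1  2  3  2  3  3
2  2  1  0  2  2
2  3  2  1  1  3
step 14: 0  1  3  1  2  3
1  2  3  2  3  3
2  3  1  0  2  2
2  3  2  1  1  3
step 15: 0  1  3  1  2  3
1  3  3  2  3  3
3  1  2  0  2  2
3  0  3  1  1  3
step 16: 0  1  3  1  2  3
1  3  3  2  3  3
3  2  2  0  2  2
3  0  3  1  1  3
step 17: 0  1  3  1  2  3
1  3  3  2  3  3
3  3  2  0  2  2
3  0  3  1  1  3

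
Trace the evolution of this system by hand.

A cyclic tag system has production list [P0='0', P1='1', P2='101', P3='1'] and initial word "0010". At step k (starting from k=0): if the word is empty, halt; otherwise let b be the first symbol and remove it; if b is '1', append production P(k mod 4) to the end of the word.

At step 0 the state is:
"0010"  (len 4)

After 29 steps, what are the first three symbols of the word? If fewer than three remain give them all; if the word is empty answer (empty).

010

step 0: "0010"  (len 4)
step 1: "010"  (len 3)
step 2: "10"  (len 2)
step 3: "0101"  (len 4)
step 4: "101"  (len 3)
step 5: "010"  (len 3)
step 6: "10"  (len 2)
step 7: "0101"  (len 4)
step 8: "101"  (len 3)
step 9: "010"  (len 3)
step 10: "10"  (len 2)
step 11: "0101"  (len 4)
step 12: "101"  (len 3)
step 13: "010"  (len 3)
step 14: "10"  (len 2)
step 15: "0101"  (len 4)
step 16: "101"  (len 3)
step 17: "010"  (len 3)
step 18: "10"  (len 2)
step 19: "0101"  (len 4)
step 20: "101"  (len 3)
step 21: "010"  (len 3)
step 22: "10"  (len 2)
step 23: "0101"  (len 4)
step 24: "101"  (len 3)
step 25: "010"  (len 3)
step 26: "10"  (len 2)
step 27: "0101"  (len 4)
step 28: "101"  (len 3)
step 29: "010"  (len 3)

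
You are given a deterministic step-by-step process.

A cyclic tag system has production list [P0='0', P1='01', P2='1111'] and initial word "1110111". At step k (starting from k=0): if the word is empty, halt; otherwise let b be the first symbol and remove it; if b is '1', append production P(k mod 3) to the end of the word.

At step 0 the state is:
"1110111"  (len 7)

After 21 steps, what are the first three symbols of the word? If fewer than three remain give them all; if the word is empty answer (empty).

001

k=0  "1110111"  (len 7)
k=1  "1101110"  (len 7)
k=2  "10111001"  (len 8)
k=3  "01110011111"  (len 11)
k=4  "1110011111"  (len 10)
k=5  "11001111101"  (len 11)
k=6  "10011111011111"  (len 14)
k=7  "00111110111110"  (len 14)
k=8  "0111110111110"  (len 13)
k=9  "111110111110"  (len 12)
k=10  "111101111100"  (len 12)
k=11  "1110111110001"  (len 13)
k=12  "1101111100011111"  (len 16)
k=13  "1011111000111110"  (len 16)
k=14  "01111100011111001"  (len 17)
k=15  "1111100011111001"  (len 16)
k=16  "1111000111110010"  (len 16)
k=17  "11100011111001001"  (len 17)
k=18  "11000111110010011111"  (len 20)
k=19  "10001111100100111110"  (len 20)
k=20  "000111110010011111001"  (len 21)
k=21  "00111110010011111001"  (len 20)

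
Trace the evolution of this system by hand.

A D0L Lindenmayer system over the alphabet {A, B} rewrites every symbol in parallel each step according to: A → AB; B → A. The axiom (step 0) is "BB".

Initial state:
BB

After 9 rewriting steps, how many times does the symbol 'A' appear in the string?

68

k=0  BB
k=1  AA
k=2  ABAB
k=3  ABAABA
k=4  ABAABABAAB
k=5  ABAABABAABAABABA
k=6  ABAABABAABAABABAABABAABAAB
k=7  ABAABABAABAABABAABABAABAABABAABAABABAABABA
k=8  ABAABABAABAABABAABABAABAABABAABAABABAABABAABAABABAABABAABAABABAABAAB
k=9  ABAABABAABAABABAABABAABAABABAABAABABAABABAABAABABAABABAABAABABAABAABABAABABAABAABABAABAABABAABABAABAABABAABABA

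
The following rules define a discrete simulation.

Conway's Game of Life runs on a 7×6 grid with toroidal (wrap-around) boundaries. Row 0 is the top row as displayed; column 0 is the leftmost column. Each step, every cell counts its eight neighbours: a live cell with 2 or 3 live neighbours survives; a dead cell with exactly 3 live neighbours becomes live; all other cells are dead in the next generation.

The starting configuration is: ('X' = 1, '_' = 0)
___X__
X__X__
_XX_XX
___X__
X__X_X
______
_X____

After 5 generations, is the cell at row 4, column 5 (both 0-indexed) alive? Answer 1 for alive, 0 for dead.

0

t=0: ___X__
X__X__
_XX_XX
___X__
X__X_X
______
_X____
t=1: __X___
XX_X_X
XXX_XX
_X_X__
____X_
X_____
______
t=2: XXX___
___X__
______
_X_X__
______
______
______
t=3: _XX___
_XX___
__X___
______
______
______
_X____
t=4: X_____
___X__
_XX___
______
______
______
_XX___
t=5: _XX___
_XX___
__X___
______
______
______
_X____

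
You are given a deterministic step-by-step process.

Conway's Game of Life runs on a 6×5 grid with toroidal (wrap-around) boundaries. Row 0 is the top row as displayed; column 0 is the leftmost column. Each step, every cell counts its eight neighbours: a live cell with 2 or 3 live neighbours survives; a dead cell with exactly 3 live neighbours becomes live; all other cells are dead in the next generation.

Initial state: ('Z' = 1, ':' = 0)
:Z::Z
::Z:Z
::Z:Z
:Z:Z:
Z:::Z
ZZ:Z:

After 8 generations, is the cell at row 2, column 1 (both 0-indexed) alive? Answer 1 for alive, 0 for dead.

0

gen 0: :Z::Z
::Z:Z
::Z:Z
:Z:Z:
Z:::Z
ZZ:Z:
gen 1: :Z::Z
:ZZ:Z
ZZZ:Z
:ZZZ:
:::Z:
:ZZZ:
gen 2: ::::Z
::::Z
::::Z
:::::
::::Z
ZZ:ZZ
gen 3: :::::
Z::ZZ
:::::
:::::
:::ZZ
:::Z:
gen 4: :::Z:
::::Z
::::Z
:::::
:::ZZ
:::ZZ
gen 5: :::Z:
:::ZZ
:::::
:::ZZ
:::ZZ
::Z::
gen 6: ::ZZZ
:::ZZ
:::::
:::ZZ
::Z:Z
::Z:Z
gen 7: Z:Z::
::Z:Z
:::::
:::ZZ
Z:Z:Z
ZZZ:Z
gen 8: ::Z::
:Z:Z:
::::Z
Z::ZZ
::Z::
::Z::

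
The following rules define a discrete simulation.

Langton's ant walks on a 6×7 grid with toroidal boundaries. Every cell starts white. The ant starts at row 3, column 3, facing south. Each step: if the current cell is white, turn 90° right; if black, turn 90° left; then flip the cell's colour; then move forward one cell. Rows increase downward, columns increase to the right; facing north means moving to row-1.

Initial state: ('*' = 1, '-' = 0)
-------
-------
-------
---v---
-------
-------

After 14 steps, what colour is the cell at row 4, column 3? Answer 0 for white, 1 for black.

t=0: -------
-------
-------
---v---
-------
-------
t=1: -------
-------
-------
--<*---
-------
-------
t=2: -------
-------
--^----
--**---
-------
-------
t=3: -------
-------
--*>---
--**---
-------
-------
t=4: -------
-------
--**---
--*v---
-------
-------
t=5: -------
-------
--**---
--*->--
-------
-------
t=6: -------
-------
--**---
--*-*--
----v--
-------
t=7: -------
-------
--**---
--*-*--
---<*--
-------
t=8: -------
-------
--**---
--*^*--
---**--
-------
t=9: -------
-------
--**---
--**>--
---**--
-------
t=10: -------
-------
--**^--
--**---
---**--
-------
t=11: -------
-------
--***>-
--**---
---**--
-------
t=12: -------
-------
--****-
--**-v-
---**--
-------
t=13: -------
-------
--****-
--**<*-
---**--
-------
t=14: -------
-------
--**^*-
--****-
---**--
-------

1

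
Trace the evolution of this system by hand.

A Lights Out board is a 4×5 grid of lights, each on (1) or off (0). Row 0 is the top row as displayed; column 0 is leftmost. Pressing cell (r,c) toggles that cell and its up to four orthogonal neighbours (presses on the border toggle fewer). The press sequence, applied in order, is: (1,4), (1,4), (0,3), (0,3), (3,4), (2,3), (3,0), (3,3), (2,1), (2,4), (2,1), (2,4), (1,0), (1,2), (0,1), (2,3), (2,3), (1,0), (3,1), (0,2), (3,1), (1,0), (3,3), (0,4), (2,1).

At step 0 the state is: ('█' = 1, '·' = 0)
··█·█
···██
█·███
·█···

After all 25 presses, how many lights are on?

7

0) ··█·█
···██
█·███
·█···
1) ··█··
·····
█·██·
·█···
2) ··█·█
···██
█·███
·█···
3) ···█·
····█
█·███
·█···
4) ··█·█
···██
█·███
·█···
5) ··█·█
···██
█·██·
·█·██
6) ··█·█
····█
█···█
·█··█
7) ··█·█
····█
····█
█···█
8) ··█·█
····█
···██
█·██·
9) ··█·█
·█··█
█████
████·
10) ··█·█
·█···
███··
█████
11) ··█·█
·····
·····
█·███
12) ··█·█
····█
···██
█·██·
13) █·█·█
██··█
█··██
█·██·
14) █···█
█·███
█·███
█·██·
15) ·██·█
█████
█·███
█·██·
16) ·██·█
███·█
█····
█·█··
17) ·██·█
█████
█·███
█·██·
18) ███·█
··███
··███
█·██·
19) ███·█
··███
·████
·█·█·
20) █··██
···██
·████
·█·█·
21) █··██
···██
··███
█·██·
22) ···██
██·██
█·███
█·██·
23) ···██
██·██
█·█·█
█···█
24) ·····
██·█·
█·█·█
█···█
25) ·····
█··█·
·█··█
██··█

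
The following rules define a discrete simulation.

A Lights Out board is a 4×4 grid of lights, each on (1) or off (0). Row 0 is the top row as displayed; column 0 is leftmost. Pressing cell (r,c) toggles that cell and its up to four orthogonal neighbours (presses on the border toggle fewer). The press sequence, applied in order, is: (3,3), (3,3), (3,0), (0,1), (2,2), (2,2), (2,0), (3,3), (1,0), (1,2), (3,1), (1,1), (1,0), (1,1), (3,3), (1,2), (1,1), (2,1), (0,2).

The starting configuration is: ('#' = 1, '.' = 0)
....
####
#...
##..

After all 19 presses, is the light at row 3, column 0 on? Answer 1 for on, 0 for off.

0

0) ....
####
#...
##..
1) ....
####
#..#
####
2) ....
####
#...
##..
3) ....
####
....
....
4) ###.
#.##
....
....
5) ###.
#..#
.###
..#.
6) ###.
#.##
....
....
7) ###.
..##
##..
#...
8) ###.
..##
##.#
#.##
9) .##.
####
.#.#
#.##
10) .#..
#...
.###
#.##
11) .#..
#...
..##
.#.#
12) ....
.##.
.###
.#.#
13) #...
#.#.
####
.#.#
14) ##..
.#..
#.##
.#.#
15) ##..
.#..
#.#.
.##.
16) ###.
..##
#...
.##.
17) #.#.
##.#
##..
.##.
18) #.#.
#..#
..#.
..#.
19) ##.#
#.##
..#.
..#.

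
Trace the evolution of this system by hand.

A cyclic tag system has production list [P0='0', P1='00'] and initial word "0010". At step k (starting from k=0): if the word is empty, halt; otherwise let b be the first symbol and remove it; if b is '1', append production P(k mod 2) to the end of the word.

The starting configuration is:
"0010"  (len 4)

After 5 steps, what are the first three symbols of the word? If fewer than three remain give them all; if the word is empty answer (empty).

t=0: "0010"  (len 4)
t=1: "010"  (len 3)
t=2: "10"  (len 2)
t=3: "00"  (len 2)
t=4: "0"  (len 1)
t=5: (halted — word empty)

(empty)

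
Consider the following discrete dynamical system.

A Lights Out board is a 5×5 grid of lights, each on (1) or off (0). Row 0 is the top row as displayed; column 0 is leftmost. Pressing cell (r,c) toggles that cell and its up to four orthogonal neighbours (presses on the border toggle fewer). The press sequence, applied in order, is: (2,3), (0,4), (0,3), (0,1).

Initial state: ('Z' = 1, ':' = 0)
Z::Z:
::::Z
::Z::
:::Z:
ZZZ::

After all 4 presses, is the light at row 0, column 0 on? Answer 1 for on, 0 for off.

0

gen 0: Z::Z:
::::Z
::Z::
:::Z:
ZZZ::
gen 1: Z::Z:
:::ZZ
:::ZZ
:::::
ZZZ::
gen 2: Z:::Z
:::Z:
:::ZZ
:::::
ZZZ::
gen 3: Z:ZZ:
:::::
:::ZZ
:::::
ZZZ::
gen 4: :Z:Z:
:Z:::
:::ZZ
:::::
ZZZ::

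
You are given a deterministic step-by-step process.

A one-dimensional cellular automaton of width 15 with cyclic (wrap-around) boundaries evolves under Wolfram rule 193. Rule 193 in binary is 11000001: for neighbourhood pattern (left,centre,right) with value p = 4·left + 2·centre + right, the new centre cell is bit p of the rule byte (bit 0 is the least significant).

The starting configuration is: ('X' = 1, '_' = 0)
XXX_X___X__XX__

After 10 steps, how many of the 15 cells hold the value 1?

4

t=0: XXX_X___X__XX__
t=1: _XX___X_____X__
t=2: __X_X___XXX___X
t=3: ______X__XX_X__
t=4: XXXXX_____X___X
t=5: XXXXX_XXX___X__
t=6: _XXXX__XX_X____
t=7: __XXX___X___XXX
t=8: ___XX_X___X__XX
t=9: _X__X___X_____X
t=10: ______X___XXX__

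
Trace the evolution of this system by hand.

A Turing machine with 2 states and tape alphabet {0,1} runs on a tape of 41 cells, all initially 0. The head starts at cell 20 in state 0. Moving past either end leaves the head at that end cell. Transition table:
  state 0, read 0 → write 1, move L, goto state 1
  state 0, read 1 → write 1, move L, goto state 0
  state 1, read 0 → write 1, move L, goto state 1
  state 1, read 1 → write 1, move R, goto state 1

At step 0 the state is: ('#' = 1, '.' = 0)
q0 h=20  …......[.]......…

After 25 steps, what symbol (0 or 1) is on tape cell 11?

1

gen 0: q0 h=20  …......[.]......…
gen 1: q1 h=19  …......[.]#.....…
gen 2: q1 h=18  …......[.]##....…
gen 3: q1 h=17  …......[.]###...…
gen 4: q1 h=16  …......[.]####..…
gen 5: q1 h=15  …......[.]#####.…
gen 6: q1 h=14  …......[.]######…
gen 7: q1 h=13  …......[.]######…
gen 8: q1 h=12  …......[.]######…
gen 9: q1 h=11  …......[.]######…
gen 10: q1 h=10  …......[.]######…
gen 11: q1 h= 9  …......[.]######…
gen 12: q1 h= 8  …......[.]######…
gen 13: q1 h= 7  …......[.]######…
gen 14: q1 h= 6  |......[.]######…
gen 15: q1 h= 5  |.....[.]######…
gen 16: q1 h= 4  |....[.]######…
gen 17: q1 h= 3  |...[.]######…
gen 18: q1 h= 2  |..[.]######…
gen 19: q1 h= 1  |.[.]######…
gen 20: q1 h= 0  |[.]######…
gen 21: q1 h= 0  |[#]######…
gen 22: q1 h= 1  |#[#]######…
gen 23: q1 h= 2  |##[#]######…
gen 24: q1 h= 3  |###[#]######…
gen 25: q1 h= 4  |####[#]######…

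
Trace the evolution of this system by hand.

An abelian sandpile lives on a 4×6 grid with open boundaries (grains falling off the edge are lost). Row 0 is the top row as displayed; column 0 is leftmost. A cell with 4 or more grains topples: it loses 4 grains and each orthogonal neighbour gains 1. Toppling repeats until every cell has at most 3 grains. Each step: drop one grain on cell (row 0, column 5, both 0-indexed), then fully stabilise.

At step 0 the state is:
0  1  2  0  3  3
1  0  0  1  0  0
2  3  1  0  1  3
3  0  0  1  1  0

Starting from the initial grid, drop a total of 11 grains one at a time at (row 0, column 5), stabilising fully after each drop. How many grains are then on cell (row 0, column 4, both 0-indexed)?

t=0: 0  1  2  0  3  3
1  0  0  1  0  0
2  3  1  0  1  3
3  0  0  1  1  0
t=1: 0  1  2  1  0  1
1  0  0  1  1  1
2  3  1  0  1  3
3  0  0  1  1  0
t=2: 0  1  2  1  0  2
1  0  0  1  1  1
2  3  1  0  1  3
3  0  0  1  1  0
t=3: 0  1  2  1  0  3
1  0  0  1  1  1
2  3  1  0  1  3
3  0  0  1  1  0
t=4: 0  1  2  1  1  0
1  0  0  1  1  2
2  3  1  0  1  3
3  0  0  1  1  0
t=5: 0  1  2  1  1  1
1  0  0  1  1  2
2  3  1  0  1  3
3  0  0  1  1  0
t=6: 0  1  2  1  1  2
1  0  0  1  1  2
2  3  1  0  1  3
3  0  0  1  1  0
t=7: 0  1  2  1  1  3
1  0  0  1  1  2
2  3  1  0  1  3
3  0  0  1  1  0
t=8: 0  1  2  1  2  0
1  0  0  1  1  3
2  3  1  0  1  3
3  0  0  1  1  0
t=9: 0  1  2  1  2  1
1  0  0  1  1  3
2  3  1  0  1  3
3  0  0  1  1  0
t=10: 0  1  2  1  2  2
1  0  0  1  1  3
2  3  1  0  1  3
3  0  0  1  1  0
t=11: 0  1  2  1  2  3
1  0  0  1  1  3
2  3  1  0  1  3
3  0  0  1  1  0

2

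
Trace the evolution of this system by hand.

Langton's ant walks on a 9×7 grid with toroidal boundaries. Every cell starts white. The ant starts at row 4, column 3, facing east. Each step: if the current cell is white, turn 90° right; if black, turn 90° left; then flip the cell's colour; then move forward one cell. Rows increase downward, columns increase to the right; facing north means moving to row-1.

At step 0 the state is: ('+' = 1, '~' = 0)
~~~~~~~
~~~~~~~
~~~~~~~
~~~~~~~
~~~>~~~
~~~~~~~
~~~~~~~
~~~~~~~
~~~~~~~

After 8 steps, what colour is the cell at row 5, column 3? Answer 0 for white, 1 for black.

0) ~~~~~~~
~~~~~~~
~~~~~~~
~~~~~~~
~~~>~~~
~~~~~~~
~~~~~~~
~~~~~~~
~~~~~~~
1) ~~~~~~~
~~~~~~~
~~~~~~~
~~~~~~~
~~~+~~~
~~~v~~~
~~~~~~~
~~~~~~~
~~~~~~~
2) ~~~~~~~
~~~~~~~
~~~~~~~
~~~~~~~
~~~+~~~
~~<+~~~
~~~~~~~
~~~~~~~
~~~~~~~
3) ~~~~~~~
~~~~~~~
~~~~~~~
~~~~~~~
~~^+~~~
~~++~~~
~~~~~~~
~~~~~~~
~~~~~~~
4) ~~~~~~~
~~~~~~~
~~~~~~~
~~~~~~~
~~+>~~~
~~++~~~
~~~~~~~
~~~~~~~
~~~~~~~
5) ~~~~~~~
~~~~~~~
~~~~~~~
~~~^~~~
~~+~~~~
~~++~~~
~~~~~~~
~~~~~~~
~~~~~~~
6) ~~~~~~~
~~~~~~~
~~~~~~~
~~~+>~~
~~+~~~~
~~++~~~
~~~~~~~
~~~~~~~
~~~~~~~
7) ~~~~~~~
~~~~~~~
~~~~~~~
~~~++~~
~~+~v~~
~~++~~~
~~~~~~~
~~~~~~~
~~~~~~~
8) ~~~~~~~
~~~~~~~
~~~~~~~
~~~++~~
~~+<+~~
~~++~~~
~~~~~~~
~~~~~~~
~~~~~~~

1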